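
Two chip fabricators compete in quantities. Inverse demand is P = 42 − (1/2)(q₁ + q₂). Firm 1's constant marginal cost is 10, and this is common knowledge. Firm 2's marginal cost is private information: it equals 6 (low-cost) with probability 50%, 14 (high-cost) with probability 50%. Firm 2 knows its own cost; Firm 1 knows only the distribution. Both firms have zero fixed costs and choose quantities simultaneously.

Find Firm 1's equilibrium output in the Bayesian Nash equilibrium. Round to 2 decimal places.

21.33

Each type of Firm 2 best-responds to q₁; Firm 1 best-responds to the expected q₂ over Firm 2's types.
Firm 2 with cost c maximizes (42 − (1/2)(q₁+q₂) − c)·q₂, giving q₂(c) = (42 − c − (1/2)q₁).
E[c₂] = 0.5·6 + 0.5·14 = 10
Firm 1's FOC against E[q₂] yields q₁ = (42 − 2·10 + E[c₂])/(3/2) = (42 − 20 + 10)/(3/2) = 21.3333.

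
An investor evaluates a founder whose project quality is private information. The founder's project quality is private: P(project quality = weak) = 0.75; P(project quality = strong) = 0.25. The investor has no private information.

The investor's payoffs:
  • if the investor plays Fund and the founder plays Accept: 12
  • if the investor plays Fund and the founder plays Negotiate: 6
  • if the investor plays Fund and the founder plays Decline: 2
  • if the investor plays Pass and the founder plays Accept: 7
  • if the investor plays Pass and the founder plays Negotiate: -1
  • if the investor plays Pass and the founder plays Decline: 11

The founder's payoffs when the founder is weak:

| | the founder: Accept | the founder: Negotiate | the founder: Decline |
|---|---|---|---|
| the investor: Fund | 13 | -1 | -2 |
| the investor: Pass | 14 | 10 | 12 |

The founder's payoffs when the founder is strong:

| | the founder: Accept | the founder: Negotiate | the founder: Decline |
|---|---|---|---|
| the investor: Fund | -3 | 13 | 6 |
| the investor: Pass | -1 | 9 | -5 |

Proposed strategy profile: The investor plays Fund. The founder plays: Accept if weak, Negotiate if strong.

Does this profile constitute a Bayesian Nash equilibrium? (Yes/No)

The investor plays Fund: E[Fund] = 0.75·(12) + 0.25·(6) = 10.5; E[Pass] = 5. Best-responding. ✓
The founder (project quality weak), facing Fund: Accept gives 13, Negotiate gives -1, Decline gives -2. Proposed Accept is best. ✓
The founder (project quality strong), facing Fund: Accept gives -3, Negotiate gives 13, Decline gives 6. Proposed Negotiate is best. ✓

Yes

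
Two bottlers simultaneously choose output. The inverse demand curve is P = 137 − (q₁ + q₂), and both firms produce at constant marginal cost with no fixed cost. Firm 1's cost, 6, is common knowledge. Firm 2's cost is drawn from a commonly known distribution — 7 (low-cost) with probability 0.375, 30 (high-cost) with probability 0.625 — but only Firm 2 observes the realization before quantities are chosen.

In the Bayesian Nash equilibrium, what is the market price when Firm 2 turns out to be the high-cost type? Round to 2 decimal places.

Firm 2 with cost c maximizes (137 − (q₁+q₂) − c)·q₂, giving q₂(c) = (137 − c − q₁)/2.
E[c₂] = 0.375·7 + 0.625·30 = 21.375
Firm 1's FOC against E[q₂] yields q₁ = (137 − 2·6 + E[c₂])/3 = (137 − 12 + 21.375)/3 = 48.7917.
q₂(high-cost) = 29.1042, so P = 137 − (48.7917 + 29.1042) = 59.1042.

59.10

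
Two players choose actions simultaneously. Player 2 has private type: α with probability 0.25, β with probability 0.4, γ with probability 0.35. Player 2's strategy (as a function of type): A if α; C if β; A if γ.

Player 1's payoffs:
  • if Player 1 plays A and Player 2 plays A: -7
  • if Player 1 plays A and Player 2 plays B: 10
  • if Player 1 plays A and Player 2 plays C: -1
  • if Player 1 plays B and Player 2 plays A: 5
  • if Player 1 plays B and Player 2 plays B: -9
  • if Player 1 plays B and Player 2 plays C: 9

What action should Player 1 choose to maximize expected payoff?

E[A] = 0.25·(-7) + 0.4·(-1) + 0.35·(-7) = -4.6
E[B] = 0.25·(5) + 0.4·(9) + 0.35·(5) = 6.6
Best response: B (6.6 is the largest).

B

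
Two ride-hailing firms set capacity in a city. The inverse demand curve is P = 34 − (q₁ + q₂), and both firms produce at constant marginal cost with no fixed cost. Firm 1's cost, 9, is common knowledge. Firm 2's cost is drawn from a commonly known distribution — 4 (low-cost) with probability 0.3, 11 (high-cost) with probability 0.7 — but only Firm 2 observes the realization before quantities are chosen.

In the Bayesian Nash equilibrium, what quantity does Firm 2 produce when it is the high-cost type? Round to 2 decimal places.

Each type of Firm 2 best-responds to q₁; Firm 1 best-responds to the expected q₂ over Firm 2's types.
Firm 2 with cost c maximizes (34 − (q₁+q₂) − c)·q₂, giving q₂(c) = (34 − c − q₁)/2.
E[c₂] = 0.3·4 + 0.7·11 = 8.9
Firm 1's FOC against E[q₂] yields q₁ = (34 − 2·9 + E[c₂])/3 = (34 − 18 + 8.9)/3 = 8.3.
q₂(high-cost) = (34 − 11 − 8.3)/2 = 7.35.

7.35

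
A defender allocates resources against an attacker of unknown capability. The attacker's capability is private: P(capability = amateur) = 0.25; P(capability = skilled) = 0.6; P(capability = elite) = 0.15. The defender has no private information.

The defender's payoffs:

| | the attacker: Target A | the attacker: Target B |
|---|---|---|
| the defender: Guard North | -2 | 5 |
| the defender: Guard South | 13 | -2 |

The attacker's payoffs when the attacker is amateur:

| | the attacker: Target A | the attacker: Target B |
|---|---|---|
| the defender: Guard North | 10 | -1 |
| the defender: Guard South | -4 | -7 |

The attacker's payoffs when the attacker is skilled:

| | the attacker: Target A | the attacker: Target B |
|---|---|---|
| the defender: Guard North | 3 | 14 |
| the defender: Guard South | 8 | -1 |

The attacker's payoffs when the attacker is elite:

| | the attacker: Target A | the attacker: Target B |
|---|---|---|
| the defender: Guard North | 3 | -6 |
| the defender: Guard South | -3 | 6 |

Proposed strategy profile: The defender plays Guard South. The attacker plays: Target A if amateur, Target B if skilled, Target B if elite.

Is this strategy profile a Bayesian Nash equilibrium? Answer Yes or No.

The defender plays Guard South: E[Guard South] = 0.25·(13) + 0.6·(-2) + 0.15·(-2) = 1.75; E[Guard North] = 3.25. Not best-responding. ✗
The attacker (capability amateur), facing Guard South: Target A gives -4, Target B gives -7. Proposed Target A is best. ✓
The attacker (capability skilled), facing Guard South: Target A gives 8, Target B gives -1. Proposed Target B is not best — profitable deviation exists. ✗
The attacker (capability elite), facing Guard South: Target A gives -3, Target B gives 6. Proposed Target B is best. ✓

No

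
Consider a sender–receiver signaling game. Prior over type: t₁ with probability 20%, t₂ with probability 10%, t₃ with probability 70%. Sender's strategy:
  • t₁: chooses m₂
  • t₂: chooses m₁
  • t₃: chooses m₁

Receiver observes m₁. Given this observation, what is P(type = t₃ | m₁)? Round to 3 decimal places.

Apply Bayes' rule using the sender's strategy as the likelihood.
P(m₁) = 0.2·0 + 0.1·1 + 0.7·1 = 0.8
P(t₃ | m₁) = (0.7·1) / 0.8 = 0.7 / 0.8 = 0.875

0.875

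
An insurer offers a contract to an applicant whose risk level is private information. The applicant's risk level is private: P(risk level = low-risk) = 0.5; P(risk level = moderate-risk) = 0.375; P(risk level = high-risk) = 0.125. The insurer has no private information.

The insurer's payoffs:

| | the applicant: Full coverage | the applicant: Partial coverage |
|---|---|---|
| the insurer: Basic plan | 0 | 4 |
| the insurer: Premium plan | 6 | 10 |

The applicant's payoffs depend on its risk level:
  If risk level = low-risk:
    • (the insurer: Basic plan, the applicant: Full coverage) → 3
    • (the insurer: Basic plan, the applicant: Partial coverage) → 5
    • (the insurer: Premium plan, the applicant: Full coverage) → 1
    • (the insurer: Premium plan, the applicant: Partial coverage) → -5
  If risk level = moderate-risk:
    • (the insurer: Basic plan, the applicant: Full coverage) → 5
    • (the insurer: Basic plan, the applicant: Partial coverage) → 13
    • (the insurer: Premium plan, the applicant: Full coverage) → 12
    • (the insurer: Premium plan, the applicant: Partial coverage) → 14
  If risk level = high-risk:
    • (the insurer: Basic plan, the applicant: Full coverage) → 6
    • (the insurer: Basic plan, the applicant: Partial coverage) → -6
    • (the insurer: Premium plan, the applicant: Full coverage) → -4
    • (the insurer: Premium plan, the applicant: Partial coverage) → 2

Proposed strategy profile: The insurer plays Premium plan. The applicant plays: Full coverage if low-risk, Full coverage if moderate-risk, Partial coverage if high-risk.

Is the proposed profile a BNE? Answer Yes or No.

No

The insurer plays Premium plan: E[Premium plan] = 0.5·(6) + 0.375·(6) + 0.125·(10) = 6.5; E[Basic plan] = 0.5. Best-responding. ✓
The applicant (risk level low-risk), facing Premium plan: Full coverage gives 1, Partial coverage gives -5. Proposed Full coverage is best. ✓
The applicant (risk level moderate-risk), facing Premium plan: Full coverage gives 12, Partial coverage gives 14. Proposed Full coverage is not best — profitable deviation exists. ✗
The applicant (risk level high-risk), facing Premium plan: Full coverage gives -4, Partial coverage gives 2. Proposed Partial coverage is best. ✓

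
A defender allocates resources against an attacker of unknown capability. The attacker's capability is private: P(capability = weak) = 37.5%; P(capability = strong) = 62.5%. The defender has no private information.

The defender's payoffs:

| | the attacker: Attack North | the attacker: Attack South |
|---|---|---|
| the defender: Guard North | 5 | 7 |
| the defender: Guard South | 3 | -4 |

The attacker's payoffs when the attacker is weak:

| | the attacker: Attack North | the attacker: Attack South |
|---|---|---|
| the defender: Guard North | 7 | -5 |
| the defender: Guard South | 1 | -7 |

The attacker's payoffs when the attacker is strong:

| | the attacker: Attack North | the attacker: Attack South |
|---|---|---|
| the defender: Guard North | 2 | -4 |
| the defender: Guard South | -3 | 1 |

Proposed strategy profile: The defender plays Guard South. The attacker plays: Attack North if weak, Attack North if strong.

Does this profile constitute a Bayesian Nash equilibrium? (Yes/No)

The defender plays Guard South: E[Guard South] = 0.375·(3) + 0.625·(3) = 3; E[Guard North] = 5. Not best-responding. ✗
The attacker (capability weak), facing Guard South: Attack North gives 1, Attack South gives -7. Proposed Attack North is best. ✓
The attacker (capability strong), facing Guard South: Attack North gives -3, Attack South gives 1. Proposed Attack North is not best — profitable deviation exists. ✗

No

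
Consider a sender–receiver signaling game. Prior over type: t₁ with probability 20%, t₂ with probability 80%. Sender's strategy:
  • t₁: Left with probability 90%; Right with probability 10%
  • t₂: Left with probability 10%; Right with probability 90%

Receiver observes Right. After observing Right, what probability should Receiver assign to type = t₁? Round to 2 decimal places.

Apply Bayes' rule using the sender's strategy as the likelihood.
P(Right) = 0.2·0.1 + 0.8·0.9 = 0.74
P(t₁ | Right) = (0.2·0.1) / 0.74 = 0.02 / 0.74 = 0.027027

0.03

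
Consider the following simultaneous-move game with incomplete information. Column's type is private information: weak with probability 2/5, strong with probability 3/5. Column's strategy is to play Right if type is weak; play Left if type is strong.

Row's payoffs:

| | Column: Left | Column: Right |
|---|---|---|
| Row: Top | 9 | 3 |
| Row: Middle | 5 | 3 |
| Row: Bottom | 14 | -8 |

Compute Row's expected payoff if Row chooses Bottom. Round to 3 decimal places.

5.200

E[Bottom] = 2/5·(-8) + 3/5·14 = (-16/5) + 42/5 = 26/5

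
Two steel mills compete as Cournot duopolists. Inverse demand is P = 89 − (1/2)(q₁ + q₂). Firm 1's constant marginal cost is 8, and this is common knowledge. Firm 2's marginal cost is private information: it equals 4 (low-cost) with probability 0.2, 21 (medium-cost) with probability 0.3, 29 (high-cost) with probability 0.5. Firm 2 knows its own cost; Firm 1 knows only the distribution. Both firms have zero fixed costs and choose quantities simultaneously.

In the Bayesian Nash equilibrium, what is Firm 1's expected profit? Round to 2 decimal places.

Type-c best response for Firm 2: q₂(c) = (89 − c) − q₁/2.
Firm 1 maximizes expected profit; its first-order condition is 89 − q₁ − (1/2)E[q₂] − 8 = 0.
Substituting E[q₂] and solving: E[c₂] = 21.6, so q₁ = (89 − 2·8 + 21.6)/(3/2) = 63.0667.
E[P] = 89 − (1/2)·(q₁ + E[q₂]) = 39.5333; Firm 1's expected profit = (E[P] − 8)·q₁ = (39.5333 − 8)·63.0667 = 1988.7.

1988.70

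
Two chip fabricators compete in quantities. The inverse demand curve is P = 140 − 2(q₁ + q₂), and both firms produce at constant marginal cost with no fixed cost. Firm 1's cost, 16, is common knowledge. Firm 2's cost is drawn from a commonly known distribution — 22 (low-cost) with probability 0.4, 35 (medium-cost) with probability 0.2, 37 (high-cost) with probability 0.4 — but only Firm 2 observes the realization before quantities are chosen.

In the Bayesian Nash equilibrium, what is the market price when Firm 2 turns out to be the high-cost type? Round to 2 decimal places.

Firm 2 with cost c maximizes (140 − 2(q₁+q₂) − c)·q₂, giving q₂(c) = (140 − c − 2q₁)/4.
E[c₂] = 0.4·22 + 0.2·35 + 0.4·37 = 30.6
Firm 1's FOC against E[q₂] yields q₁ = (140 − 2·16 + E[c₂])/6 = (140 − 32 + 30.6)/6 = 23.1.
q₂(high-cost) = 14.2, so P = 140 − 2·(23.1 + 14.2) = 65.4.

65.40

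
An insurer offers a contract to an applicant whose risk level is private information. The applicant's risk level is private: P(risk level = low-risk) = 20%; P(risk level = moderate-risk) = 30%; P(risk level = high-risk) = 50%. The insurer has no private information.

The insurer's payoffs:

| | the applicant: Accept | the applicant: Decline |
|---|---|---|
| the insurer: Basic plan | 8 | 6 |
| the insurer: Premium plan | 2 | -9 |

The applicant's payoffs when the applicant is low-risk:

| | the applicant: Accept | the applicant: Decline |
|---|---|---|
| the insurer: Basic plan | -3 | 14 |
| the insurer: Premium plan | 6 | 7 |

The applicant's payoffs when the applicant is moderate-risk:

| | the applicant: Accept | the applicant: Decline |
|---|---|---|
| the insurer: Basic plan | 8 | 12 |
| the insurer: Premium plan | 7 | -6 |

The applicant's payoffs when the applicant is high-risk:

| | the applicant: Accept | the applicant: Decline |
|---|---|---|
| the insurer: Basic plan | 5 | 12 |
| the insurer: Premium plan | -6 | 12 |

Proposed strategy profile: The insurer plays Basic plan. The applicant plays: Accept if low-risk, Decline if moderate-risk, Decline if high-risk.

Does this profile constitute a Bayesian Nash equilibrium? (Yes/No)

No

A profile is a BNE iff every type of every player is best-responding given beliefs about the other side.
The insurer plays Basic plan: E[Basic plan] = 0.2·(8) + 0.3·(6) + 0.5·(6) = 6.4; E[Premium plan] = -6.8. Best-responding. ✓
The applicant (risk level low-risk), facing Basic plan: Accept gives -3, Decline gives 14. Proposed Accept is not best — profitable deviation exists. ✗
The applicant (risk level moderate-risk), facing Basic plan: Accept gives 8, Decline gives 12. Proposed Decline is best. ✓
The applicant (risk level high-risk), facing Basic plan: Accept gives 5, Decline gives 12. Proposed Decline is best. ✓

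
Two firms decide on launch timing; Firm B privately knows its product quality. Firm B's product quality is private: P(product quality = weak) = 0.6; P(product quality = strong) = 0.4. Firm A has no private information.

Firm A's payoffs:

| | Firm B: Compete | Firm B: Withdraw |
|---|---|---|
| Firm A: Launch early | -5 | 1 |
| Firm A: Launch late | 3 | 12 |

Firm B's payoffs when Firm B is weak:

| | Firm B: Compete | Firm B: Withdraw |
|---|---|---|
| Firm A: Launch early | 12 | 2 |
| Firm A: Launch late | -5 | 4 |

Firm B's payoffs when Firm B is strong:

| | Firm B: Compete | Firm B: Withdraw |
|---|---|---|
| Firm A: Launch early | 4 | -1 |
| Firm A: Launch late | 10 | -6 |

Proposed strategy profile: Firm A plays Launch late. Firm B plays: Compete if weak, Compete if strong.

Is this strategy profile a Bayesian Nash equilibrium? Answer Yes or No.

No

A profile is a BNE iff every type of every player is best-responding given beliefs about the other side.
Firm A plays Launch late: E[Launch late] = 0.6·(3) + 0.4·(3) = 3; E[Launch early] = -5. Best-responding. ✓
Firm B (product quality weak), facing Launch late: Compete gives -5, Withdraw gives 4. Proposed Compete is not best — profitable deviation exists. ✗
Firm B (product quality strong), facing Launch late: Compete gives 10, Withdraw gives -6. Proposed Compete is best. ✓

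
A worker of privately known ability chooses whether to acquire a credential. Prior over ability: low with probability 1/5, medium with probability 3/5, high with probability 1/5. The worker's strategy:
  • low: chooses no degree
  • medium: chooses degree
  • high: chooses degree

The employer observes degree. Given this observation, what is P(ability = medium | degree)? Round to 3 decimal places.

Apply Bayes' rule using the sender's strategy as the likelihood.
P(degree) = (1/5)·0 + (3/5)·1 + (1/5)·1 = 4/5
P(medium | degree) = ((3/5)·1) / (4/5) = (3/5) / (4/5) = 3/4

0.750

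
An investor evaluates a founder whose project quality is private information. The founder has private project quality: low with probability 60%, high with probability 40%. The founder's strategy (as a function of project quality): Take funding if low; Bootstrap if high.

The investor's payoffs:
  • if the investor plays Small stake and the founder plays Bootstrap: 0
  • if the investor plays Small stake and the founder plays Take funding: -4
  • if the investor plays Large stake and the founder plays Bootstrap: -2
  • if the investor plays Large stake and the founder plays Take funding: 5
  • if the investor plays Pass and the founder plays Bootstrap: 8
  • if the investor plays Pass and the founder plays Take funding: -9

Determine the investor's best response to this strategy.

Large stake

E[Small stake] = 0.6·(-4) + 0.4·(0) = -2.4
E[Large stake] = 0.6·(5) + 0.4·(-2) = 2.2
E[Pass] = 0.6·(-9) + 0.4·(8) = -2.2
Best response: Large stake (2.2 is the largest).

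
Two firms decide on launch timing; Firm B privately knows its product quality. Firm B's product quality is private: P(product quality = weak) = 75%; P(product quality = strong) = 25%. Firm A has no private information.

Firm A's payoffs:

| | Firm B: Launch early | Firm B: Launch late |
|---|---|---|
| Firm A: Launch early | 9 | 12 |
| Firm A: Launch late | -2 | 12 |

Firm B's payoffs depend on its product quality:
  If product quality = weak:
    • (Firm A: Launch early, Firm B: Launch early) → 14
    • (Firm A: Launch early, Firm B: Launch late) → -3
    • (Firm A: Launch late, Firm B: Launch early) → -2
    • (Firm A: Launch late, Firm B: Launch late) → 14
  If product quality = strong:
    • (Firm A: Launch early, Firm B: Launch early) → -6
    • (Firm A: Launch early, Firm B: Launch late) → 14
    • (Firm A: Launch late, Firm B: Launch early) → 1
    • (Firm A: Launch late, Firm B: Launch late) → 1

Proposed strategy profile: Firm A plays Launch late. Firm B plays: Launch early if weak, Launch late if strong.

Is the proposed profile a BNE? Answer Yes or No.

No

A profile is a BNE iff every type of every player is best-responding given beliefs about the other side.
Firm A plays Launch late: E[Launch late] = 0.75·(-2) + 0.25·(12) = 1.5; E[Launch early] = 9.75. Not best-responding. ✗
Firm B (product quality weak), facing Launch late: Launch early gives -2, Launch late gives 14. Proposed Launch early is not best — profitable deviation exists. ✗
Firm B (product quality strong), facing Launch late: Launch early gives 1, Launch late gives 1. Proposed Launch late is best. ✓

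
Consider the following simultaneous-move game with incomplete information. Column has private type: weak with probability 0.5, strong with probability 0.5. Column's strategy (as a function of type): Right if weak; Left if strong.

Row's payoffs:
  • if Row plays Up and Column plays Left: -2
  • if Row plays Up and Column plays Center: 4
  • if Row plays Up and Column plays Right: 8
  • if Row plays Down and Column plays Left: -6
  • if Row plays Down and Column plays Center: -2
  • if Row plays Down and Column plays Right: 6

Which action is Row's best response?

E[Up] = 0.5·(8) + 0.5·(-2) = 3
E[Down] = 0.5·(6) + 0.5·(-6) = 0
Best response: Up (3 is the largest).

Up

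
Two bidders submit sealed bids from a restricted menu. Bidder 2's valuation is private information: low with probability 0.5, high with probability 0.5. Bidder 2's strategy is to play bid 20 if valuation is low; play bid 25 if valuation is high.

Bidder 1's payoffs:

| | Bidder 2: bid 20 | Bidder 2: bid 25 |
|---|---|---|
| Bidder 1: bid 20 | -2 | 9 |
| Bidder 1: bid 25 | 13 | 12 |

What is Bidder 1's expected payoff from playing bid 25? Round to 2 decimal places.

E[bid 25] = 0.5·13 + 0.5·12 = 6.5 + 6 = 12.5

12.50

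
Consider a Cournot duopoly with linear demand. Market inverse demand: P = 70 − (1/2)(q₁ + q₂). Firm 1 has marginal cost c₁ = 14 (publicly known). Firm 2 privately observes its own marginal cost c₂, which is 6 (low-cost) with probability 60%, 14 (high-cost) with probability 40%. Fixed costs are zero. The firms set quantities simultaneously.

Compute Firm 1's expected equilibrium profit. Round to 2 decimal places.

Firm 2 with cost c maximizes (70 − (1/2)(q₁+q₂) − c)·q₂, giving q₂(c) = (70 − c − (1/2)q₁).
E[c₂] = 0.6·6 + 0.4·14 = 9.2
Firm 1's FOC against E[q₂] yields q₁ = (70 − 2·14 + E[c₂])/(3/2) = (70 − 28 + 9.2)/(3/2) = 34.1333.
E[P] = 70 − (1/2)·(q₁ + E[q₂]) = 31.0667; Firm 1's expected profit = (E[P] − 14)·q₁ = (31.0667 − 14)·34.1333 = 582.542.

582.54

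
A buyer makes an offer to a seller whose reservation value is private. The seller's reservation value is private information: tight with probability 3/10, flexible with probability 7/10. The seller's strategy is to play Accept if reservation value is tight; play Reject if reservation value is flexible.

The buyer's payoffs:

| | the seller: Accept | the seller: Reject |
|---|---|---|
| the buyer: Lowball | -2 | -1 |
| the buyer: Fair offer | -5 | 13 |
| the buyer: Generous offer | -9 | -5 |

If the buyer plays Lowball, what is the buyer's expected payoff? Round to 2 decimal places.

E[Lowball] = 3/10·(-2) + 7/10·(-1) = (-3/5) + (-7/10) = -13/10

-1.30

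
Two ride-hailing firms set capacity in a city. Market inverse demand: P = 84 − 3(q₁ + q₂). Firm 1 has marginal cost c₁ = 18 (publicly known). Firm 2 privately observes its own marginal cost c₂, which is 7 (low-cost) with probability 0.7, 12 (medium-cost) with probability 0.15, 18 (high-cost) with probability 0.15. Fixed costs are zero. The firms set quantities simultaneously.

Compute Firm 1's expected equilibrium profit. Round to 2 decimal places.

122.03

Type-c best response for Firm 2: q₂(c) = (84 − c)/6 − q₁/2.
Firm 1 maximizes expected profit; its first-order condition is 84 − 6q₁ − 3E[q₂] − 18 = 0.
Substituting E[q₂] and solving: E[c₂] = 9.4, so q₁ = (84 − 2·18 + 9.4)/9 = 6.37778.
E[P] = 84 − 3·(q₁ + E[q₂]) = 37.1333; Firm 1's expected profit = (E[P] − 18)·q₁ = (37.1333 − 18)·6.37778 = 122.028.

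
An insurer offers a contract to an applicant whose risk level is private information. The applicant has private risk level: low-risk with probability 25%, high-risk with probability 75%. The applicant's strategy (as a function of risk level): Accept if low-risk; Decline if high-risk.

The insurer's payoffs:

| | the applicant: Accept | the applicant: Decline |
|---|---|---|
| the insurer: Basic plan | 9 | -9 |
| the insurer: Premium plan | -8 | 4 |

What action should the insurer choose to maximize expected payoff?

Premium plan

Compute the insurer's expected payoff for each action, taking the expectation over the applicant's type.
E[Basic plan] = 0.25·(9) + 0.75·(-9) = -4.5
E[Premium plan] = 0.25·(-8) + 0.75·(4) = 1
Best response: Premium plan (1 is the largest).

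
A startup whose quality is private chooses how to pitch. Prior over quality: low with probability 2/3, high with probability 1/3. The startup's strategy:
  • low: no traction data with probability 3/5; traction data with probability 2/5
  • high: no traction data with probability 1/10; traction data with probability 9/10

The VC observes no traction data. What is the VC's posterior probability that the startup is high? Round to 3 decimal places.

Apply Bayes' rule using the sender's strategy as the likelihood.
P(no traction data) = (2/3)·(3/5) + (1/3)·(1/10) = 13/30
P(high | no traction data) = ((1/3)·(1/10)) / (13/30) = (1/30) / (13/30) = 1/13

0.077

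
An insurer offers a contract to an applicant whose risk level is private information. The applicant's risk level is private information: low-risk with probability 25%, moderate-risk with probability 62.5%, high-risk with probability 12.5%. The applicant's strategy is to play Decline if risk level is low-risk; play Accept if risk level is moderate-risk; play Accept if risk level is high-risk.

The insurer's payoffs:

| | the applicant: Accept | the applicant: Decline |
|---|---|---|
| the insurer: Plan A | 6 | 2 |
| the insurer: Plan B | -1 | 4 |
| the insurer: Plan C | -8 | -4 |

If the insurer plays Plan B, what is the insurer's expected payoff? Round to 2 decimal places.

Take the expectation over the applicant's risk level, weighting each type's action by its prior probability.
E[Plan B] = 0.25·4 + 0.625·(-1) + 0.125·(-1) = 1 + (-0.625) + (-0.125) = 0.25

0.25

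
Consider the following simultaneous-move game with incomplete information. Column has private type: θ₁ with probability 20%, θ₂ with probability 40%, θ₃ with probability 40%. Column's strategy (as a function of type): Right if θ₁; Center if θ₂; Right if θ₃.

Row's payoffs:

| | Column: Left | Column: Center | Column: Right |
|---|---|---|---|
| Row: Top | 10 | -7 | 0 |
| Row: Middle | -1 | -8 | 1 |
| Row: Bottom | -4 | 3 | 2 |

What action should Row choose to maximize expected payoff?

Bottom

E[Top] = 0.2·(0) + 0.4·(-7) + 0.4·(0) = -2.8
E[Middle] = 0.2·(1) + 0.4·(-8) + 0.4·(1) = -2.6
E[Bottom] = 0.2·(2) + 0.4·(3) + 0.4·(2) = 2.4
Best response: Bottom (2.4 is the largest).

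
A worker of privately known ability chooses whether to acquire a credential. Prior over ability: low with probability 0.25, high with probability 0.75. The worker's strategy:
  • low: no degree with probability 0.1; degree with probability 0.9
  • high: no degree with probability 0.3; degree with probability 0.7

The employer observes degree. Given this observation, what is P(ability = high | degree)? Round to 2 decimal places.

P(degree) = 0.25·0.9 + 0.75·0.7 = 0.75
P(high | degree) = (0.75·0.7) / 0.75 = 0.525 / 0.75 = 0.7

0.70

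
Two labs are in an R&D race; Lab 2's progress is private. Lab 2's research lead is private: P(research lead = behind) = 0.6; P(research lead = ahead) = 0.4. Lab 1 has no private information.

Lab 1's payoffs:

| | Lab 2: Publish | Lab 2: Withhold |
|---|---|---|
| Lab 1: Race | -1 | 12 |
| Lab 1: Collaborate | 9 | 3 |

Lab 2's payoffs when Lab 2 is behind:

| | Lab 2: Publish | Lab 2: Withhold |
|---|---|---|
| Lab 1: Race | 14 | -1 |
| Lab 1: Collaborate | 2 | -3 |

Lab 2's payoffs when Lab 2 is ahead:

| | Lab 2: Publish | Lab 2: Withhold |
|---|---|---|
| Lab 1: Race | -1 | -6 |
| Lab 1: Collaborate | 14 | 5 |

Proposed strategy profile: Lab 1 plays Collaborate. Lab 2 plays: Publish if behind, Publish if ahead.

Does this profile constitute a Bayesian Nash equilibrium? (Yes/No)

Lab 1 plays Collaborate: E[Collaborate] = 0.6·(9) + 0.4·(9) = 9; E[Race] = -1. Best-responding. ✓
Lab 2 (research lead behind), facing Collaborate: Publish gives 2, Withhold gives -3. Proposed Publish is best. ✓
Lab 2 (research lead ahead), facing Collaborate: Publish gives 14, Withhold gives 5. Proposed Publish is best. ✓

Yes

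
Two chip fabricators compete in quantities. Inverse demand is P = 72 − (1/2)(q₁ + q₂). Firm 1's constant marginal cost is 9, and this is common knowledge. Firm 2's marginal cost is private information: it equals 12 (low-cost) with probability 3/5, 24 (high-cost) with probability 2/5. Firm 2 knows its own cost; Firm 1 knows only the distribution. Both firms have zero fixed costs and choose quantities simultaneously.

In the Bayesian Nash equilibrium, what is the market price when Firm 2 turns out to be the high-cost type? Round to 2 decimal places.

36.20

Each type of Firm 2 best-responds to q₁; Firm 1 best-responds to the expected q₂ over Firm 2's types.
Firm 2 with cost c maximizes (72 − (1/2)(q₁+q₂) − c)·q₂, giving q₂(c) = (72 − c − (1/2)q₁).
E[c₂] = 3/5·12 + 2/5·24 = 16.8
Firm 1's FOC against E[q₂] yields q₁ = (72 − 2·9 + E[c₂])/(3/2) = (72 − 18 + 16.8)/(3/2) = 47.2.
q₂(high-cost) = 24.4, so P = 72 − (1/2)·(47.2 + 24.4) = 36.2.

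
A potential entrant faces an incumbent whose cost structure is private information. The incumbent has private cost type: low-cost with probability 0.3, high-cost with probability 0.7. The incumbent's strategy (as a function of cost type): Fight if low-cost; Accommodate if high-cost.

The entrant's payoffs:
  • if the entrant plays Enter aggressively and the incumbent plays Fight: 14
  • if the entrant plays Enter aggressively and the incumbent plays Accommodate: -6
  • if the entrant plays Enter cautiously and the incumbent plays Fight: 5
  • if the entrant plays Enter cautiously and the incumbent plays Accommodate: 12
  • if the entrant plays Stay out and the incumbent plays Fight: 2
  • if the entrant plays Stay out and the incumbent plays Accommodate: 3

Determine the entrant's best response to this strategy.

Enter cautiously

Compute the entrant's expected payoff for each action, taking the expectation over the incumbent's type.
E[Enter aggressively] = 0.3·(14) + 0.7·(-6) = 0
E[Enter cautiously] = 0.3·(5) + 0.7·(12) = 9.9
E[Stay out] = 0.3·(2) + 0.7·(3) = 2.7
Best response: Enter cautiously (9.9 is the largest).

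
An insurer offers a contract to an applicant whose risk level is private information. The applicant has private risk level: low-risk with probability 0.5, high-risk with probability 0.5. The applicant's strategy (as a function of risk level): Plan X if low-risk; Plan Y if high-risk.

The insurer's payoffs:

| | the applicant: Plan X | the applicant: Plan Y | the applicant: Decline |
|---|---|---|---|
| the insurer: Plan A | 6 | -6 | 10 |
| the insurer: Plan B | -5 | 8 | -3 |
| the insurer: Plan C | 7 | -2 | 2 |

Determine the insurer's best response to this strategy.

Plan C

E[Plan A] = 0.5·(6) + 0.5·(-6) = 0
E[Plan B] = 0.5·(-5) + 0.5·(8) = 1.5
E[Plan C] = 0.5·(7) + 0.5·(-2) = 2.5
Best response: Plan C (2.5 is the largest).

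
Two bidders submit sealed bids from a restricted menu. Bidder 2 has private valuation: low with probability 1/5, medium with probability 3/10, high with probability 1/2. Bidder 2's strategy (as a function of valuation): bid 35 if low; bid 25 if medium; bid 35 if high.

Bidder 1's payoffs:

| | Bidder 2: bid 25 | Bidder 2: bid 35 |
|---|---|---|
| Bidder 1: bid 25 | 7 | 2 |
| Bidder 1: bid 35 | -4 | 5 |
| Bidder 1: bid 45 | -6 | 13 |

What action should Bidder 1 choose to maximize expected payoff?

Compute Bidder 1's expected payoff for each action, taking the expectation over Bidder 2's type.
E[bid 25] = 1/5·(2) + 3/10·(7) + 1/2·(2) = 7/2
E[bid 35] = 1/5·(5) + 3/10·(-4) + 1/2·(5) = 23/10
E[bid 45] = 1/5·(13) + 3/10·(-6) + 1/2·(13) = 73/10
Best response: bid 45 (73/10 is the largest).

bid 45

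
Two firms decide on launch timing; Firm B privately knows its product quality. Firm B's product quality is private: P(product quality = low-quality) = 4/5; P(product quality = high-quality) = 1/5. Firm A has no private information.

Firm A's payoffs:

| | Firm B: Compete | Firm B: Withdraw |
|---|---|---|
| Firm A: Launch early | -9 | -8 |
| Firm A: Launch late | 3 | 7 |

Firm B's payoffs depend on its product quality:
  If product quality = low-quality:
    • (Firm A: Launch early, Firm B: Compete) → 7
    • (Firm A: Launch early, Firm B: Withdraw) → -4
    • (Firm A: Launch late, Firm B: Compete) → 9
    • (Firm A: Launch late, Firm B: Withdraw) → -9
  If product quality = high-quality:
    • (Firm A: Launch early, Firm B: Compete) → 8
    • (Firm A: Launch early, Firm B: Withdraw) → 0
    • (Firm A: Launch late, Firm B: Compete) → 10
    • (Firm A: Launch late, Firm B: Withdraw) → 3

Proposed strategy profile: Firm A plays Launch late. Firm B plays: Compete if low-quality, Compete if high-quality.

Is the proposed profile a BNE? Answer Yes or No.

A profile is a BNE iff every type of every player is best-responding given beliefs about the other side.
Firm A plays Launch late: E[Launch late] = 4/5·(3) + 1/5·(3) = 3; E[Launch early] = -9. Best-responding. ✓
Firm B (product quality low-quality), facing Launch late: Compete gives 9, Withdraw gives -9. Proposed Compete is best. ✓
Firm B (product quality high-quality), facing Launch late: Compete gives 10, Withdraw gives 3. Proposed Compete is best. ✓

Yes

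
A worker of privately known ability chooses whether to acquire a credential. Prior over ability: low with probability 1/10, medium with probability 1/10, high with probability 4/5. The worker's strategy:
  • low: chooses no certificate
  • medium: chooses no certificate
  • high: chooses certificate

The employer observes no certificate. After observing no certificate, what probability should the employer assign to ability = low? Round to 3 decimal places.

0.500

P(no certificate) = (1/10)·1 + (1/10)·1 + (4/5)·0 = 1/5
P(low | no certificate) = ((1/10)·1) / (1/5) = (1/10) / (1/5) = 1/2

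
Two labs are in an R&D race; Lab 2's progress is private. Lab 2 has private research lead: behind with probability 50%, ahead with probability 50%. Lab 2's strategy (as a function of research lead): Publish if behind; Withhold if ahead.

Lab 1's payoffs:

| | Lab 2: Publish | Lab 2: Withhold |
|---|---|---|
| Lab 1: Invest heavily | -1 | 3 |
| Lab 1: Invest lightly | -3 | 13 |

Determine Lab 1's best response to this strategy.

Invest lightly

Compute Lab 1's expected payoff for each action, taking the expectation over Lab 2's type.
E[Invest heavily] = 0.5·(-1) + 0.5·(3) = 1
E[Invest lightly] = 0.5·(-3) + 0.5·(13) = 5
Best response: Invest lightly (5 is the largest).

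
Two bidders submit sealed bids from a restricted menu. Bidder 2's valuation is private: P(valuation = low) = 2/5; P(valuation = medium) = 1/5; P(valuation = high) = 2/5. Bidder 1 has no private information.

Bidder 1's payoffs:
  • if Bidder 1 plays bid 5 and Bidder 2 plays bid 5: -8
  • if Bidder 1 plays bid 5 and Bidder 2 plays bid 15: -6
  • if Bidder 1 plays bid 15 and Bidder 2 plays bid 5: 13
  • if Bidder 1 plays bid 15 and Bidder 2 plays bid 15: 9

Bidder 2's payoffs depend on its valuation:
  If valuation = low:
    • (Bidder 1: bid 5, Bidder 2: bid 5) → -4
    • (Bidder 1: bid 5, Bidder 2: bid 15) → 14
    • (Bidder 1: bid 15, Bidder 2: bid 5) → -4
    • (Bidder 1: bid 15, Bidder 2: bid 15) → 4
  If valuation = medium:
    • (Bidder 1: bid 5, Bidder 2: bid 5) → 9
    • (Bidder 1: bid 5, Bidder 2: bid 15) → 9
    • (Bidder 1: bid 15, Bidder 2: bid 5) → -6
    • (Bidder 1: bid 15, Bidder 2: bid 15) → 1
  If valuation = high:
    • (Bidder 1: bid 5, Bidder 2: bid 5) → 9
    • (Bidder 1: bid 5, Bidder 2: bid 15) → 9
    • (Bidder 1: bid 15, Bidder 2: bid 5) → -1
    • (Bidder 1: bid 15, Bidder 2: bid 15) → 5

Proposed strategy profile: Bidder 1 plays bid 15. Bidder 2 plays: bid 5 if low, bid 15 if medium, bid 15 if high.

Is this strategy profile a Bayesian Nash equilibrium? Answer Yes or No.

No

A profile is a BNE iff every type of every player is best-responding given beliefs about the other side.
Bidder 1 plays bid 15: E[bid 15] = 2/5·(13) + 1/5·(9) + 2/5·(9) = 53/5; E[bid 5] = -34/5. Best-responding. ✓
Bidder 2 (valuation low), facing bid 15: bid 5 gives -4, bid 15 gives 4. Proposed bid 5 is not best — profitable deviation exists. ✗
Bidder 2 (valuation medium), facing bid 15: bid 5 gives -6, bid 15 gives 1. Proposed bid 15 is best. ✓
Bidder 2 (valuation high), facing bid 15: bid 5 gives -1, bid 15 gives 5. Proposed bid 15 is best. ✓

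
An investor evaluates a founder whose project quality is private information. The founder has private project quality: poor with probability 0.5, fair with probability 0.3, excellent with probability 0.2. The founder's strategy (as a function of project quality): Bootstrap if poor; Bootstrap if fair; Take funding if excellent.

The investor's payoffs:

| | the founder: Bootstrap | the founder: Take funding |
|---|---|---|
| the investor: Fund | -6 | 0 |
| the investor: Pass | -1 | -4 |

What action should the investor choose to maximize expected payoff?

Compute the investor's expected payoff for each action, taking the expectation over the founder's type.
E[Fund] = 0.5·(-6) + 0.3·(-6) + 0.2·(0) = -4.8
E[Pass] = 0.5·(-1) + 0.3·(-1) + 0.2·(-4) = -1.6
Best response: Pass (-1.6 is the largest).

Pass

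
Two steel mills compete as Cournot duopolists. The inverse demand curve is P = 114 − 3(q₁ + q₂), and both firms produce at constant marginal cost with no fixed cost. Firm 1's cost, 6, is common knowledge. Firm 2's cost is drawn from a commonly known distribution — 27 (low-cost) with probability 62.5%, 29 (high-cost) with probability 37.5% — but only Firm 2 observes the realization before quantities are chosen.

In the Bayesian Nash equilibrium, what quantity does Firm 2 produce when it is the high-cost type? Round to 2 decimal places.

6.96

Firm 2 with cost c maximizes (114 − 3(q₁+q₂) − c)·q₂, giving q₂(c) = (114 − c − 3q₁)/6.
E[c₂] = 0.625·27 + 0.375·29 = 27.75
Firm 1's FOC against E[q₂] yields q₁ = (114 − 2·6 + E[c₂])/9 = (114 − 12 + 27.75)/9 = 14.4167.
q₂(high-cost) = (114 − 29 − 3·14.4167)/6 = 6.95833.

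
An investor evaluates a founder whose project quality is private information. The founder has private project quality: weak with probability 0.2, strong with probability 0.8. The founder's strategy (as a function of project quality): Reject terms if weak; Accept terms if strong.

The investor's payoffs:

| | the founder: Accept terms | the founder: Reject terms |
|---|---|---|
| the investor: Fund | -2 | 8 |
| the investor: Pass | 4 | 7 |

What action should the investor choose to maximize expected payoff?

Pass

Compute the investor's expected payoff for each action, taking the expectation over the founder's type.
E[Fund] = 0.2·(8) + 0.8·(-2) = 0
E[Pass] = 0.2·(7) + 0.8·(4) = 4.6
Best response: Pass (4.6 is the largest).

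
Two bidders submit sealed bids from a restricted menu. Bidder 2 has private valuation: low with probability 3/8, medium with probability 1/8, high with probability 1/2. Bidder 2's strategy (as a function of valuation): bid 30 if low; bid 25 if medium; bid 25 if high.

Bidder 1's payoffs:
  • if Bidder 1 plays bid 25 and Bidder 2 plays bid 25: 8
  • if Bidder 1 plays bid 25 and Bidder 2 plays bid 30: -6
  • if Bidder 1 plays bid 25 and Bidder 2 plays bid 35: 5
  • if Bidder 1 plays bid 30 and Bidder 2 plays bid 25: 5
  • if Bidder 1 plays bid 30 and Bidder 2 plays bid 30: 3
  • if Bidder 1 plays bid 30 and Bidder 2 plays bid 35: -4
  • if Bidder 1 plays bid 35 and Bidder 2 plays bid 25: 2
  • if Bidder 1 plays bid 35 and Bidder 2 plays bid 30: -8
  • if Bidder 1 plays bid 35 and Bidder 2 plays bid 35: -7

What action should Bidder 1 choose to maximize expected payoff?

bid 30

Compute Bidder 1's expected payoff for each action, taking the expectation over Bidder 2's type.
E[bid 25] = 3/8·(-6) + 1/8·(8) + 1/2·(8) = 11/4
E[bid 30] = 3/8·(3) + 1/8·(5) + 1/2·(5) = 17/4
E[bid 35] = 3/8·(-8) + 1/8·(2) + 1/2·(2) = -7/4
Best response: bid 30 (17/4 is the largest).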